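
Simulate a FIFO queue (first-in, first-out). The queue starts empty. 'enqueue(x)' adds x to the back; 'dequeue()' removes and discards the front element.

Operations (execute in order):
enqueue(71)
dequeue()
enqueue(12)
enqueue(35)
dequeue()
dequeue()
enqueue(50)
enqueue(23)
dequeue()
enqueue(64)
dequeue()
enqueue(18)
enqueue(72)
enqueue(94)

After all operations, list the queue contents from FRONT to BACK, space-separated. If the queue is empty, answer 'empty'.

enqueue(71): [71]
dequeue(): []
enqueue(12): [12]
enqueue(35): [12, 35]
dequeue(): [35]
dequeue(): []
enqueue(50): [50]
enqueue(23): [50, 23]
dequeue(): [23]
enqueue(64): [23, 64]
dequeue(): [64]
enqueue(18): [64, 18]
enqueue(72): [64, 18, 72]
enqueue(94): [64, 18, 72, 94]

Answer: 64 18 72 94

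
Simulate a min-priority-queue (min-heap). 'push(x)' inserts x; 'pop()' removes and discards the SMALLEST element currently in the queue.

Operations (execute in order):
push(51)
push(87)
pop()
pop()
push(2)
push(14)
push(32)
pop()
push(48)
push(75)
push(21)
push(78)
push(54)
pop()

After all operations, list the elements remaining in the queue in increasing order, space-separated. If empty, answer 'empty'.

Answer: 21 32 48 54 75 78

Derivation:
push(51): heap contents = [51]
push(87): heap contents = [51, 87]
pop() → 51: heap contents = [87]
pop() → 87: heap contents = []
push(2): heap contents = [2]
push(14): heap contents = [2, 14]
push(32): heap contents = [2, 14, 32]
pop() → 2: heap contents = [14, 32]
push(48): heap contents = [14, 32, 48]
push(75): heap contents = [14, 32, 48, 75]
push(21): heap contents = [14, 21, 32, 48, 75]
push(78): heap contents = [14, 21, 32, 48, 75, 78]
push(54): heap contents = [14, 21, 32, 48, 54, 75, 78]
pop() → 14: heap contents = [21, 32, 48, 54, 75, 78]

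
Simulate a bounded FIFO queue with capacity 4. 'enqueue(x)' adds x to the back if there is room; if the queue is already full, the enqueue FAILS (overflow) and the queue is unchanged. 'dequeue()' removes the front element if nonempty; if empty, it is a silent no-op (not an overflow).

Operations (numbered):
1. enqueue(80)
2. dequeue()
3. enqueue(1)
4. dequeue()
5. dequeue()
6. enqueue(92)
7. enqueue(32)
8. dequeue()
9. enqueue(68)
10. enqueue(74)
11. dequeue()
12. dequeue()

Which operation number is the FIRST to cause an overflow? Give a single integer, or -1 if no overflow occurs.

Answer: -1

Derivation:
1. enqueue(80): size=1
2. dequeue(): size=0
3. enqueue(1): size=1
4. dequeue(): size=0
5. dequeue(): empty, no-op, size=0
6. enqueue(92): size=1
7. enqueue(32): size=2
8. dequeue(): size=1
9. enqueue(68): size=2
10. enqueue(74): size=3
11. dequeue(): size=2
12. dequeue(): size=1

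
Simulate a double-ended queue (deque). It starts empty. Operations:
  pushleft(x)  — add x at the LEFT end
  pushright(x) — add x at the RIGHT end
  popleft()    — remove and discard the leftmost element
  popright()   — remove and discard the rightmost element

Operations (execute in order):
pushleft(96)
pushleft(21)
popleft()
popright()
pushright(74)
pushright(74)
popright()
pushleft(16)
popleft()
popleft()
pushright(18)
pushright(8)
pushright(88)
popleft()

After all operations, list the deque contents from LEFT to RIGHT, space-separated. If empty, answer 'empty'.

Answer: 8 88

Derivation:
pushleft(96): [96]
pushleft(21): [21, 96]
popleft(): [96]
popright(): []
pushright(74): [74]
pushright(74): [74, 74]
popright(): [74]
pushleft(16): [16, 74]
popleft(): [74]
popleft(): []
pushright(18): [18]
pushright(8): [18, 8]
pushright(88): [18, 8, 88]
popleft(): [8, 88]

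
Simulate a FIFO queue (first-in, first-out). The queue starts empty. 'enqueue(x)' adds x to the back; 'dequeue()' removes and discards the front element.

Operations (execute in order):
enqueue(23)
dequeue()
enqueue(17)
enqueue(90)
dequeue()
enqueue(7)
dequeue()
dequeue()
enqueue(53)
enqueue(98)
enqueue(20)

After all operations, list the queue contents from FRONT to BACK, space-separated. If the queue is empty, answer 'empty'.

enqueue(23): [23]
dequeue(): []
enqueue(17): [17]
enqueue(90): [17, 90]
dequeue(): [90]
enqueue(7): [90, 7]
dequeue(): [7]
dequeue(): []
enqueue(53): [53]
enqueue(98): [53, 98]
enqueue(20): [53, 98, 20]

Answer: 53 98 20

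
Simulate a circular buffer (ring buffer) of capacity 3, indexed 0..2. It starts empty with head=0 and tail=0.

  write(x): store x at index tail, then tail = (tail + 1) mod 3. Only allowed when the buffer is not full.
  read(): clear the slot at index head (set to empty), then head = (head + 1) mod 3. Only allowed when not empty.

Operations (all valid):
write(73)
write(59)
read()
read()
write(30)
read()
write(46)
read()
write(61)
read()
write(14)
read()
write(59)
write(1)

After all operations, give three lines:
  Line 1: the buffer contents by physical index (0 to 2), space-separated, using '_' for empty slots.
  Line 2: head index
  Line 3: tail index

Answer: 59 1 _
0
2

Derivation:
write(73): buf=[73 _ _], head=0, tail=1, size=1
write(59): buf=[73 59 _], head=0, tail=2, size=2
read(): buf=[_ 59 _], head=1, tail=2, size=1
read(): buf=[_ _ _], head=2, tail=2, size=0
write(30): buf=[_ _ 30], head=2, tail=0, size=1
read(): buf=[_ _ _], head=0, tail=0, size=0
write(46): buf=[46 _ _], head=0, tail=1, size=1
read(): buf=[_ _ _], head=1, tail=1, size=0
write(61): buf=[_ 61 _], head=1, tail=2, size=1
read(): buf=[_ _ _], head=2, tail=2, size=0
write(14): buf=[_ _ 14], head=2, tail=0, size=1
read(): buf=[_ _ _], head=0, tail=0, size=0
write(59): buf=[59 _ _], head=0, tail=1, size=1
write(1): buf=[59 1 _], head=0, tail=2, size=2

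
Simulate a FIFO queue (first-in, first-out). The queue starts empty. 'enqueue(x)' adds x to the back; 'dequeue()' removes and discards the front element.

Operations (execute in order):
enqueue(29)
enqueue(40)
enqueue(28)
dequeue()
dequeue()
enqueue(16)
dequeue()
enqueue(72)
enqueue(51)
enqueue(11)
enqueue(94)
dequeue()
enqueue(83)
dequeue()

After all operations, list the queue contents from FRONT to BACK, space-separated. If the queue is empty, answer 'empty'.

enqueue(29): [29]
enqueue(40): [29, 40]
enqueue(28): [29, 40, 28]
dequeue(): [40, 28]
dequeue(): [28]
enqueue(16): [28, 16]
dequeue(): [16]
enqueue(72): [16, 72]
enqueue(51): [16, 72, 51]
enqueue(11): [16, 72, 51, 11]
enqueue(94): [16, 72, 51, 11, 94]
dequeue(): [72, 51, 11, 94]
enqueue(83): [72, 51, 11, 94, 83]
dequeue(): [51, 11, 94, 83]

Answer: 51 11 94 83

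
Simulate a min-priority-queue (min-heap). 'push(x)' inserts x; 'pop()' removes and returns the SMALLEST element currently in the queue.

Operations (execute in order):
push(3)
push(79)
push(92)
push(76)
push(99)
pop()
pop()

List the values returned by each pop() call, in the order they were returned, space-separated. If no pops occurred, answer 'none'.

Answer: 3 76

Derivation:
push(3): heap contents = [3]
push(79): heap contents = [3, 79]
push(92): heap contents = [3, 79, 92]
push(76): heap contents = [3, 76, 79, 92]
push(99): heap contents = [3, 76, 79, 92, 99]
pop() → 3: heap contents = [76, 79, 92, 99]
pop() → 76: heap contents = [79, 92, 99]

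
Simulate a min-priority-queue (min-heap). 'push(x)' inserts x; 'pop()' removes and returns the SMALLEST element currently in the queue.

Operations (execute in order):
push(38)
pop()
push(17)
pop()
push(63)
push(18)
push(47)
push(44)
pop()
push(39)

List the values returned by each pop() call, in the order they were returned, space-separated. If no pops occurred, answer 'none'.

Answer: 38 17 18

Derivation:
push(38): heap contents = [38]
pop() → 38: heap contents = []
push(17): heap contents = [17]
pop() → 17: heap contents = []
push(63): heap contents = [63]
push(18): heap contents = [18, 63]
push(47): heap contents = [18, 47, 63]
push(44): heap contents = [18, 44, 47, 63]
pop() → 18: heap contents = [44, 47, 63]
push(39): heap contents = [39, 44, 47, 63]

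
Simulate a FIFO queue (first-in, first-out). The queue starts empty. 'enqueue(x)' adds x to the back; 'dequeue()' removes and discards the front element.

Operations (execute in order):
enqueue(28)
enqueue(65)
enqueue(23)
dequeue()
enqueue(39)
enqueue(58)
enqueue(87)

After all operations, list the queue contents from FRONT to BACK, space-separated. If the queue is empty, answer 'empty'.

Answer: 65 23 39 58 87

Derivation:
enqueue(28): [28]
enqueue(65): [28, 65]
enqueue(23): [28, 65, 23]
dequeue(): [65, 23]
enqueue(39): [65, 23, 39]
enqueue(58): [65, 23, 39, 58]
enqueue(87): [65, 23, 39, 58, 87]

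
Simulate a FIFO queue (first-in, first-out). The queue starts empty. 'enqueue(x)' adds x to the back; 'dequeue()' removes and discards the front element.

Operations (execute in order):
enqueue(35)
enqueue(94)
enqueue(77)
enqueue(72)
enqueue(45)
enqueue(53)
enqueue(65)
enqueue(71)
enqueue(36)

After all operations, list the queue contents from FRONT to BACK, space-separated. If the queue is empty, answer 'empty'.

enqueue(35): [35]
enqueue(94): [35, 94]
enqueue(77): [35, 94, 77]
enqueue(72): [35, 94, 77, 72]
enqueue(45): [35, 94, 77, 72, 45]
enqueue(53): [35, 94, 77, 72, 45, 53]
enqueue(65): [35, 94, 77, 72, 45, 53, 65]
enqueue(71): [35, 94, 77, 72, 45, 53, 65, 71]
enqueue(36): [35, 94, 77, 72, 45, 53, 65, 71, 36]

Answer: 35 94 77 72 45 53 65 71 36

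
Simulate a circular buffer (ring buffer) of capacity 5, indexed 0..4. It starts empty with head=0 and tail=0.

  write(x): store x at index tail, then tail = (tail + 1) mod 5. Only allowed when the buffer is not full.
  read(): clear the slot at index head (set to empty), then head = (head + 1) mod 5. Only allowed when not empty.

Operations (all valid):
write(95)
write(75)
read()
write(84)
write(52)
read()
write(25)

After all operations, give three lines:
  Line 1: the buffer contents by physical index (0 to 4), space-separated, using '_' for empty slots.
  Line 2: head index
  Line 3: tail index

write(95): buf=[95 _ _ _ _], head=0, tail=1, size=1
write(75): buf=[95 75 _ _ _], head=0, tail=2, size=2
read(): buf=[_ 75 _ _ _], head=1, tail=2, size=1
write(84): buf=[_ 75 84 _ _], head=1, tail=3, size=2
write(52): buf=[_ 75 84 52 _], head=1, tail=4, size=3
read(): buf=[_ _ 84 52 _], head=2, tail=4, size=2
write(25): buf=[_ _ 84 52 25], head=2, tail=0, size=3

Answer: _ _ 84 52 25
2
0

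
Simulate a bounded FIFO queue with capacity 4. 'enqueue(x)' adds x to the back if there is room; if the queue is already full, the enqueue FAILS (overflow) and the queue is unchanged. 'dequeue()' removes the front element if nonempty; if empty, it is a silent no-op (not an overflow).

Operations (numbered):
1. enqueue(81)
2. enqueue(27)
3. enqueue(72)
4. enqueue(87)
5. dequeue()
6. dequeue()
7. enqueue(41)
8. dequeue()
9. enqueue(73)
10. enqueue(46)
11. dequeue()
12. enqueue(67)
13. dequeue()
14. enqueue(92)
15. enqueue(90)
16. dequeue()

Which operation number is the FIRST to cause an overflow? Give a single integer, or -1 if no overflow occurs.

Answer: 15

Derivation:
1. enqueue(81): size=1
2. enqueue(27): size=2
3. enqueue(72): size=3
4. enqueue(87): size=4
5. dequeue(): size=3
6. dequeue(): size=2
7. enqueue(41): size=3
8. dequeue(): size=2
9. enqueue(73): size=3
10. enqueue(46): size=4
11. dequeue(): size=3
12. enqueue(67): size=4
13. dequeue(): size=3
14. enqueue(92): size=4
15. enqueue(90): size=4=cap → OVERFLOW (fail)
16. dequeue(): size=3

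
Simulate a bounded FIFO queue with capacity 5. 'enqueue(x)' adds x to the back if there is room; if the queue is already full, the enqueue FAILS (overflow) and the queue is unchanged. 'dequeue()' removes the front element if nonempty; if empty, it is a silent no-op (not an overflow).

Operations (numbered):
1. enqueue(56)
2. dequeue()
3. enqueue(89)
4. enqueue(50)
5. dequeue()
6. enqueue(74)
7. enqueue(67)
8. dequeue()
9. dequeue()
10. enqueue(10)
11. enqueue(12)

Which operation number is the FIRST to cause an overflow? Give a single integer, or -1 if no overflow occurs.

Answer: -1

Derivation:
1. enqueue(56): size=1
2. dequeue(): size=0
3. enqueue(89): size=1
4. enqueue(50): size=2
5. dequeue(): size=1
6. enqueue(74): size=2
7. enqueue(67): size=3
8. dequeue(): size=2
9. dequeue(): size=1
10. enqueue(10): size=2
11. enqueue(12): size=3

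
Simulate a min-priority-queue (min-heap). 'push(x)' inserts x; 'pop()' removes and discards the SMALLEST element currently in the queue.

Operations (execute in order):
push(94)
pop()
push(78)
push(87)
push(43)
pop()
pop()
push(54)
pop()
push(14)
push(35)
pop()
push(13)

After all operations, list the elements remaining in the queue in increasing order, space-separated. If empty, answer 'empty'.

push(94): heap contents = [94]
pop() → 94: heap contents = []
push(78): heap contents = [78]
push(87): heap contents = [78, 87]
push(43): heap contents = [43, 78, 87]
pop() → 43: heap contents = [78, 87]
pop() → 78: heap contents = [87]
push(54): heap contents = [54, 87]
pop() → 54: heap contents = [87]
push(14): heap contents = [14, 87]
push(35): heap contents = [14, 35, 87]
pop() → 14: heap contents = [35, 87]
push(13): heap contents = [13, 35, 87]

Answer: 13 35 87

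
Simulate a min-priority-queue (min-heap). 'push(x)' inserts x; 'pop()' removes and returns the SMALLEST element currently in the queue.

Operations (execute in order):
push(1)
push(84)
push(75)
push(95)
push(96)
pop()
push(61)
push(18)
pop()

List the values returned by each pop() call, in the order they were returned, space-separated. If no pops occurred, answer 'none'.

push(1): heap contents = [1]
push(84): heap contents = [1, 84]
push(75): heap contents = [1, 75, 84]
push(95): heap contents = [1, 75, 84, 95]
push(96): heap contents = [1, 75, 84, 95, 96]
pop() → 1: heap contents = [75, 84, 95, 96]
push(61): heap contents = [61, 75, 84, 95, 96]
push(18): heap contents = [18, 61, 75, 84, 95, 96]
pop() → 18: heap contents = [61, 75, 84, 95, 96]

Answer: 1 18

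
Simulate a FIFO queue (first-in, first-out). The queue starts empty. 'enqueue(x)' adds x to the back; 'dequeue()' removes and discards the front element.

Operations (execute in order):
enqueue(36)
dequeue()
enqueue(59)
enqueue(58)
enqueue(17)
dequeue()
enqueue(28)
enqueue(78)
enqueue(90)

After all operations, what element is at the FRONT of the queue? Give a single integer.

enqueue(36): queue = [36]
dequeue(): queue = []
enqueue(59): queue = [59]
enqueue(58): queue = [59, 58]
enqueue(17): queue = [59, 58, 17]
dequeue(): queue = [58, 17]
enqueue(28): queue = [58, 17, 28]
enqueue(78): queue = [58, 17, 28, 78]
enqueue(90): queue = [58, 17, 28, 78, 90]

Answer: 58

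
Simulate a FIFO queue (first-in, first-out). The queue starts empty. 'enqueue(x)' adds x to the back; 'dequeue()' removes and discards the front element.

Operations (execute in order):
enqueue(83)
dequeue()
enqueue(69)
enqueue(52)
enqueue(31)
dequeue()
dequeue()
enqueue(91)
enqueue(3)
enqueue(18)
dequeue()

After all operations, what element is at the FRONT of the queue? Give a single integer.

enqueue(83): queue = [83]
dequeue(): queue = []
enqueue(69): queue = [69]
enqueue(52): queue = [69, 52]
enqueue(31): queue = [69, 52, 31]
dequeue(): queue = [52, 31]
dequeue(): queue = [31]
enqueue(91): queue = [31, 91]
enqueue(3): queue = [31, 91, 3]
enqueue(18): queue = [31, 91, 3, 18]
dequeue(): queue = [91, 3, 18]

Answer: 91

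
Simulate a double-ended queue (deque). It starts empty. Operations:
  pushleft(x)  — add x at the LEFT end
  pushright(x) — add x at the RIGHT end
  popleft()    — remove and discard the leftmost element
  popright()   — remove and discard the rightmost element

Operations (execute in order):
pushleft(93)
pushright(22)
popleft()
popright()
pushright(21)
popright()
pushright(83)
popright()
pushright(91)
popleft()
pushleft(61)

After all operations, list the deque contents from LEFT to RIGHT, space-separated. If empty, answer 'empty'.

pushleft(93): [93]
pushright(22): [93, 22]
popleft(): [22]
popright(): []
pushright(21): [21]
popright(): []
pushright(83): [83]
popright(): []
pushright(91): [91]
popleft(): []
pushleft(61): [61]

Answer: 61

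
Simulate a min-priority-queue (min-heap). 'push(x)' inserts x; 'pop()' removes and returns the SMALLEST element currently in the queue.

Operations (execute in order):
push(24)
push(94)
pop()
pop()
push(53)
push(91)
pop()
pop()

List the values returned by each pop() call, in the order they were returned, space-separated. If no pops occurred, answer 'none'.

push(24): heap contents = [24]
push(94): heap contents = [24, 94]
pop() → 24: heap contents = [94]
pop() → 94: heap contents = []
push(53): heap contents = [53]
push(91): heap contents = [53, 91]
pop() → 53: heap contents = [91]
pop() → 91: heap contents = []

Answer: 24 94 53 91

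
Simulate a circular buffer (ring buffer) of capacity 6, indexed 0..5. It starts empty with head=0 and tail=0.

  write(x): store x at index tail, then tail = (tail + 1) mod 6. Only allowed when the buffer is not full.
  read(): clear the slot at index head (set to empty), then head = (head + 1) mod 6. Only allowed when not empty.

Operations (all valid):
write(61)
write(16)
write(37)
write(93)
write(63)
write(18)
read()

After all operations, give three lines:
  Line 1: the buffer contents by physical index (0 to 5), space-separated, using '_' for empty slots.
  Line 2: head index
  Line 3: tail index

Answer: _ 16 37 93 63 18
1
0

Derivation:
write(61): buf=[61 _ _ _ _ _], head=0, tail=1, size=1
write(16): buf=[61 16 _ _ _ _], head=0, tail=2, size=2
write(37): buf=[61 16 37 _ _ _], head=0, tail=3, size=3
write(93): buf=[61 16 37 93 _ _], head=0, tail=4, size=4
write(63): buf=[61 16 37 93 63 _], head=0, tail=5, size=5
write(18): buf=[61 16 37 93 63 18], head=0, tail=0, size=6
read(): buf=[_ 16 37 93 63 18], head=1, tail=0, size=5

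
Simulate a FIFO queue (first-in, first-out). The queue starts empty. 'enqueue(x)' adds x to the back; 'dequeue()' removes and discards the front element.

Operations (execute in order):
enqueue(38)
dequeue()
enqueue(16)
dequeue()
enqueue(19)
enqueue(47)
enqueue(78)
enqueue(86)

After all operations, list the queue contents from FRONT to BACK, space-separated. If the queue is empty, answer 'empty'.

Answer: 19 47 78 86

Derivation:
enqueue(38): [38]
dequeue(): []
enqueue(16): [16]
dequeue(): []
enqueue(19): [19]
enqueue(47): [19, 47]
enqueue(78): [19, 47, 78]
enqueue(86): [19, 47, 78, 86]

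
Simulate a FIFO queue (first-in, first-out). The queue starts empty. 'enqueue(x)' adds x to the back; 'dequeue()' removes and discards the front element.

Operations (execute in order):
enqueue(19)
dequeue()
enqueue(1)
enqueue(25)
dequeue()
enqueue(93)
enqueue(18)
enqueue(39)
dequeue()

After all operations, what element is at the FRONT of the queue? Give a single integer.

Answer: 93

Derivation:
enqueue(19): queue = [19]
dequeue(): queue = []
enqueue(1): queue = [1]
enqueue(25): queue = [1, 25]
dequeue(): queue = [25]
enqueue(93): queue = [25, 93]
enqueue(18): queue = [25, 93, 18]
enqueue(39): queue = [25, 93, 18, 39]
dequeue(): queue = [93, 18, 39]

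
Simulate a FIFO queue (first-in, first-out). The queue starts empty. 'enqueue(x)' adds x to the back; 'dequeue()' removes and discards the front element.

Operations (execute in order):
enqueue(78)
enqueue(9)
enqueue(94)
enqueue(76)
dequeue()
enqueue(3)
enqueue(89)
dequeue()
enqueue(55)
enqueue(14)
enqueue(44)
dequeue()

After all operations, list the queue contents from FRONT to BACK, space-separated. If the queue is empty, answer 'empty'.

enqueue(78): [78]
enqueue(9): [78, 9]
enqueue(94): [78, 9, 94]
enqueue(76): [78, 9, 94, 76]
dequeue(): [9, 94, 76]
enqueue(3): [9, 94, 76, 3]
enqueue(89): [9, 94, 76, 3, 89]
dequeue(): [94, 76, 3, 89]
enqueue(55): [94, 76, 3, 89, 55]
enqueue(14): [94, 76, 3, 89, 55, 14]
enqueue(44): [94, 76, 3, 89, 55, 14, 44]
dequeue(): [76, 3, 89, 55, 14, 44]

Answer: 76 3 89 55 14 44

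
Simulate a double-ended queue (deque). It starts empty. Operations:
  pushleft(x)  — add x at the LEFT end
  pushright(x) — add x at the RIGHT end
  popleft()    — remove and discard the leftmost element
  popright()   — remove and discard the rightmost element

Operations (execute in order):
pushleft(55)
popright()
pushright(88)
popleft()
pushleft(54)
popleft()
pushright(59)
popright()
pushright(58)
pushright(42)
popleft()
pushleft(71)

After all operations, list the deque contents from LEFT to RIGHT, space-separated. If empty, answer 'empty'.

Answer: 71 42

Derivation:
pushleft(55): [55]
popright(): []
pushright(88): [88]
popleft(): []
pushleft(54): [54]
popleft(): []
pushright(59): [59]
popright(): []
pushright(58): [58]
pushright(42): [58, 42]
popleft(): [42]
pushleft(71): [71, 42]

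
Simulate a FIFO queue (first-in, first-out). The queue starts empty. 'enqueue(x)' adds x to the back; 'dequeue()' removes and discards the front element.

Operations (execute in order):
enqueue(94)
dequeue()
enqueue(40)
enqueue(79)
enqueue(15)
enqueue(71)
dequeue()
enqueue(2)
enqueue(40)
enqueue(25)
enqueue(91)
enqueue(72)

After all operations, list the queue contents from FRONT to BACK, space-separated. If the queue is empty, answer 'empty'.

enqueue(94): [94]
dequeue(): []
enqueue(40): [40]
enqueue(79): [40, 79]
enqueue(15): [40, 79, 15]
enqueue(71): [40, 79, 15, 71]
dequeue(): [79, 15, 71]
enqueue(2): [79, 15, 71, 2]
enqueue(40): [79, 15, 71, 2, 40]
enqueue(25): [79, 15, 71, 2, 40, 25]
enqueue(91): [79, 15, 71, 2, 40, 25, 91]
enqueue(72): [79, 15, 71, 2, 40, 25, 91, 72]

Answer: 79 15 71 2 40 25 91 72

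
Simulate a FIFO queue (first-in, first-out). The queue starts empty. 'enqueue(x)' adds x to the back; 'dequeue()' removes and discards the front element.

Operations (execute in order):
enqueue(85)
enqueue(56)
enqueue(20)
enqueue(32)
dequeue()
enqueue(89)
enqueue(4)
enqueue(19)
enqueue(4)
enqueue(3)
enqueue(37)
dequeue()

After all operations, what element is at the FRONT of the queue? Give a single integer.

Answer: 20

Derivation:
enqueue(85): queue = [85]
enqueue(56): queue = [85, 56]
enqueue(20): queue = [85, 56, 20]
enqueue(32): queue = [85, 56, 20, 32]
dequeue(): queue = [56, 20, 32]
enqueue(89): queue = [56, 20, 32, 89]
enqueue(4): queue = [56, 20, 32, 89, 4]
enqueue(19): queue = [56, 20, 32, 89, 4, 19]
enqueue(4): queue = [56, 20, 32, 89, 4, 19, 4]
enqueue(3): queue = [56, 20, 32, 89, 4, 19, 4, 3]
enqueue(37): queue = [56, 20, 32, 89, 4, 19, 4, 3, 37]
dequeue(): queue = [20, 32, 89, 4, 19, 4, 3, 37]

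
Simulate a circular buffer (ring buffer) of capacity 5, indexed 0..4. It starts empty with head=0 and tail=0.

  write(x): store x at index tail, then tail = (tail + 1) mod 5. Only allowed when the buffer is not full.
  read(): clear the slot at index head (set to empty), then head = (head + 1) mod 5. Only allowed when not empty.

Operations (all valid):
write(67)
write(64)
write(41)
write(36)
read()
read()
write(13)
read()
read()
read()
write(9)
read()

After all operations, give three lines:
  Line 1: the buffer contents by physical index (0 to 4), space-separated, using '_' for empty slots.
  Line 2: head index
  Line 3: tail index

write(67): buf=[67 _ _ _ _], head=0, tail=1, size=1
write(64): buf=[67 64 _ _ _], head=0, tail=2, size=2
write(41): buf=[67 64 41 _ _], head=0, tail=3, size=3
write(36): buf=[67 64 41 36 _], head=0, tail=4, size=4
read(): buf=[_ 64 41 36 _], head=1, tail=4, size=3
read(): buf=[_ _ 41 36 _], head=2, tail=4, size=2
write(13): buf=[_ _ 41 36 13], head=2, tail=0, size=3
read(): buf=[_ _ _ 36 13], head=3, tail=0, size=2
read(): buf=[_ _ _ _ 13], head=4, tail=0, size=1
read(): buf=[_ _ _ _ _], head=0, tail=0, size=0
write(9): buf=[9 _ _ _ _], head=0, tail=1, size=1
read(): buf=[_ _ _ _ _], head=1, tail=1, size=0

Answer: _ _ _ _ _
1
1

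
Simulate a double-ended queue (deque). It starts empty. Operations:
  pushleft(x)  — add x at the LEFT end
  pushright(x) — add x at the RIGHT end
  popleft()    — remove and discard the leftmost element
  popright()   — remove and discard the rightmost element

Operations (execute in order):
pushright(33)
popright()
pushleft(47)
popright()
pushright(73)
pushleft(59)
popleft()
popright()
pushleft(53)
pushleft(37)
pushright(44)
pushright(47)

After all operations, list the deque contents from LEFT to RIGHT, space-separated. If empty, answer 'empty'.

Answer: 37 53 44 47

Derivation:
pushright(33): [33]
popright(): []
pushleft(47): [47]
popright(): []
pushright(73): [73]
pushleft(59): [59, 73]
popleft(): [73]
popright(): []
pushleft(53): [53]
pushleft(37): [37, 53]
pushright(44): [37, 53, 44]
pushright(47): [37, 53, 44, 47]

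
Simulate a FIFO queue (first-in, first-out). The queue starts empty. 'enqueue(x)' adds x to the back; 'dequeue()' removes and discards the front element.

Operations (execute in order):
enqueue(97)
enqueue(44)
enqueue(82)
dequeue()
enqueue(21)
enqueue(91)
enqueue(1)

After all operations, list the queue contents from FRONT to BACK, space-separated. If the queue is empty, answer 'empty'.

Answer: 44 82 21 91 1

Derivation:
enqueue(97): [97]
enqueue(44): [97, 44]
enqueue(82): [97, 44, 82]
dequeue(): [44, 82]
enqueue(21): [44, 82, 21]
enqueue(91): [44, 82, 21, 91]
enqueue(1): [44, 82, 21, 91, 1]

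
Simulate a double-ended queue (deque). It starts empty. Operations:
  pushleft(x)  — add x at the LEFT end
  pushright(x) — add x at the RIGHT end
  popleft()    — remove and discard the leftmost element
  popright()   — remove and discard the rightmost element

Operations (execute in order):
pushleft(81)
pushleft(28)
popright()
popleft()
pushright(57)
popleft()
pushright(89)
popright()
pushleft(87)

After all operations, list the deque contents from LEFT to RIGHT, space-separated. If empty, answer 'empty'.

Answer: 87

Derivation:
pushleft(81): [81]
pushleft(28): [28, 81]
popright(): [28]
popleft(): []
pushright(57): [57]
popleft(): []
pushright(89): [89]
popright(): []
pushleft(87): [87]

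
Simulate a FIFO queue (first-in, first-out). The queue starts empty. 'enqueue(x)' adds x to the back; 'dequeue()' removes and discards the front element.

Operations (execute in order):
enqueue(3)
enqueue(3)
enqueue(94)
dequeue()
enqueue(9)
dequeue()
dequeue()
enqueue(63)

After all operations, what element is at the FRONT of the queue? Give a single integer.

enqueue(3): queue = [3]
enqueue(3): queue = [3, 3]
enqueue(94): queue = [3, 3, 94]
dequeue(): queue = [3, 94]
enqueue(9): queue = [3, 94, 9]
dequeue(): queue = [94, 9]
dequeue(): queue = [9]
enqueue(63): queue = [9, 63]

Answer: 9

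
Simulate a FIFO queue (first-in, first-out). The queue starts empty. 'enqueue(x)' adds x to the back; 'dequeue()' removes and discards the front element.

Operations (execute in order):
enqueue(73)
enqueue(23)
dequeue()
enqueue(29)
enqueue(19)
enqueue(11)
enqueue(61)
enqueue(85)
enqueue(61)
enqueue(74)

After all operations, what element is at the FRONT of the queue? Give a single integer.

Answer: 23

Derivation:
enqueue(73): queue = [73]
enqueue(23): queue = [73, 23]
dequeue(): queue = [23]
enqueue(29): queue = [23, 29]
enqueue(19): queue = [23, 29, 19]
enqueue(11): queue = [23, 29, 19, 11]
enqueue(61): queue = [23, 29, 19, 11, 61]
enqueue(85): queue = [23, 29, 19, 11, 61, 85]
enqueue(61): queue = [23, 29, 19, 11, 61, 85, 61]
enqueue(74): queue = [23, 29, 19, 11, 61, 85, 61, 74]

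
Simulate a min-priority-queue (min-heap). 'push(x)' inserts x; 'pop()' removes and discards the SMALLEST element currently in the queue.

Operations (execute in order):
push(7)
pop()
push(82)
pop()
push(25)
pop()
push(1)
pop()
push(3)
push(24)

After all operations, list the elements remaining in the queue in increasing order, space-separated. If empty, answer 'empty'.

push(7): heap contents = [7]
pop() → 7: heap contents = []
push(82): heap contents = [82]
pop() → 82: heap contents = []
push(25): heap contents = [25]
pop() → 25: heap contents = []
push(1): heap contents = [1]
pop() → 1: heap contents = []
push(3): heap contents = [3]
push(24): heap contents = [3, 24]

Answer: 3 24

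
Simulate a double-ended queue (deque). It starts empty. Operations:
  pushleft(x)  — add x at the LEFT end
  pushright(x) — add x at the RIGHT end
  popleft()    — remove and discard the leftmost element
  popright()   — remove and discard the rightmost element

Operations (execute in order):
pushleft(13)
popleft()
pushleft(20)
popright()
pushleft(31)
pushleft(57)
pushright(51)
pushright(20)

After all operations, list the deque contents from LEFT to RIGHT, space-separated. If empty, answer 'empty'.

Answer: 57 31 51 20

Derivation:
pushleft(13): [13]
popleft(): []
pushleft(20): [20]
popright(): []
pushleft(31): [31]
pushleft(57): [57, 31]
pushright(51): [57, 31, 51]
pushright(20): [57, 31, 51, 20]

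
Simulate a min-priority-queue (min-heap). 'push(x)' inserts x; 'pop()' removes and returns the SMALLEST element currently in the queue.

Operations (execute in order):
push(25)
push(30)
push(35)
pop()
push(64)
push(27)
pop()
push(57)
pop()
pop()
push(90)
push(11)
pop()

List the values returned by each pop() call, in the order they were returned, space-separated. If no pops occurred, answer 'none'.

Answer: 25 27 30 35 11

Derivation:
push(25): heap contents = [25]
push(30): heap contents = [25, 30]
push(35): heap contents = [25, 30, 35]
pop() → 25: heap contents = [30, 35]
push(64): heap contents = [30, 35, 64]
push(27): heap contents = [27, 30, 35, 64]
pop() → 27: heap contents = [30, 35, 64]
push(57): heap contents = [30, 35, 57, 64]
pop() → 30: heap contents = [35, 57, 64]
pop() → 35: heap contents = [57, 64]
push(90): heap contents = [57, 64, 90]
push(11): heap contents = [11, 57, 64, 90]
pop() → 11: heap contents = [57, 64, 90]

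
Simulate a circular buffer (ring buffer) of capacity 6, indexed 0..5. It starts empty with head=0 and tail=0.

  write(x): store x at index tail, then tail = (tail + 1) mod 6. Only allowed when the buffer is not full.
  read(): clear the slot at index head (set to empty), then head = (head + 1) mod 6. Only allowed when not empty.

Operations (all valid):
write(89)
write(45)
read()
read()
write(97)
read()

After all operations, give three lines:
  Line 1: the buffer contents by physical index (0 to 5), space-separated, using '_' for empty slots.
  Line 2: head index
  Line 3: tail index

Answer: _ _ _ _ _ _
3
3

Derivation:
write(89): buf=[89 _ _ _ _ _], head=0, tail=1, size=1
write(45): buf=[89 45 _ _ _ _], head=0, tail=2, size=2
read(): buf=[_ 45 _ _ _ _], head=1, tail=2, size=1
read(): buf=[_ _ _ _ _ _], head=2, tail=2, size=0
write(97): buf=[_ _ 97 _ _ _], head=2, tail=3, size=1
read(): buf=[_ _ _ _ _ _], head=3, tail=3, size=0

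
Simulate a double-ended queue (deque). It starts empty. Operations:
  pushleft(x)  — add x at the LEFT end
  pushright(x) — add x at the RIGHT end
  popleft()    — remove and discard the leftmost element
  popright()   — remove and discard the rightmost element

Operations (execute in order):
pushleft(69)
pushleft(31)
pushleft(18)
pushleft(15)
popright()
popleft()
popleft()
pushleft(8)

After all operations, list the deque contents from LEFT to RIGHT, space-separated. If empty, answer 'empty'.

pushleft(69): [69]
pushleft(31): [31, 69]
pushleft(18): [18, 31, 69]
pushleft(15): [15, 18, 31, 69]
popright(): [15, 18, 31]
popleft(): [18, 31]
popleft(): [31]
pushleft(8): [8, 31]

Answer: 8 31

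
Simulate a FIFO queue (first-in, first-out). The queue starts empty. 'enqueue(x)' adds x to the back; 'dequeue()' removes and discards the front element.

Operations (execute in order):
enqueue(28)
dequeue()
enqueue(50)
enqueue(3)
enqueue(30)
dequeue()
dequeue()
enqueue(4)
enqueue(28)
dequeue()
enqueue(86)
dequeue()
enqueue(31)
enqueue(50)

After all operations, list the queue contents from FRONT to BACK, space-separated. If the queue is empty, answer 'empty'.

enqueue(28): [28]
dequeue(): []
enqueue(50): [50]
enqueue(3): [50, 3]
enqueue(30): [50, 3, 30]
dequeue(): [3, 30]
dequeue(): [30]
enqueue(4): [30, 4]
enqueue(28): [30, 4, 28]
dequeue(): [4, 28]
enqueue(86): [4, 28, 86]
dequeue(): [28, 86]
enqueue(31): [28, 86, 31]
enqueue(50): [28, 86, 31, 50]

Answer: 28 86 31 50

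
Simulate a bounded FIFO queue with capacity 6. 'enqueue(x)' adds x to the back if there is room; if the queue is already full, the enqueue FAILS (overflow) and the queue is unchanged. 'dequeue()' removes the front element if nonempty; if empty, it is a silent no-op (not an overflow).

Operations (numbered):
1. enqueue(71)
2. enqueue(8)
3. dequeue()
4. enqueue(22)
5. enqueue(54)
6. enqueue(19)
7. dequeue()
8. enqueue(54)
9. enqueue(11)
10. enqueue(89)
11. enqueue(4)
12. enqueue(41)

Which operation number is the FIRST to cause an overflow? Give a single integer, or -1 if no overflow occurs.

1. enqueue(71): size=1
2. enqueue(8): size=2
3. dequeue(): size=1
4. enqueue(22): size=2
5. enqueue(54): size=3
6. enqueue(19): size=4
7. dequeue(): size=3
8. enqueue(54): size=4
9. enqueue(11): size=5
10. enqueue(89): size=6
11. enqueue(4): size=6=cap → OVERFLOW (fail)
12. enqueue(41): size=6=cap → OVERFLOW (fail)

Answer: 11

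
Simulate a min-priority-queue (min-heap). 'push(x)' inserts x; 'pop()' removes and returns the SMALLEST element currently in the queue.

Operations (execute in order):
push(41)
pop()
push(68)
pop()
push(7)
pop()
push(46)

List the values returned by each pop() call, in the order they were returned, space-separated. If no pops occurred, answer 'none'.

Answer: 41 68 7

Derivation:
push(41): heap contents = [41]
pop() → 41: heap contents = []
push(68): heap contents = [68]
pop() → 68: heap contents = []
push(7): heap contents = [7]
pop() → 7: heap contents = []
push(46): heap contents = [46]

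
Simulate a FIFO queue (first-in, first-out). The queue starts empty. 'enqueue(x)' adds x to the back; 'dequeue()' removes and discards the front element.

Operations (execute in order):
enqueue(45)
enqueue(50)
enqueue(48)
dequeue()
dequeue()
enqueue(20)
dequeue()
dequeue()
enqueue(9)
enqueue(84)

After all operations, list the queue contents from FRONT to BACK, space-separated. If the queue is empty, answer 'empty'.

enqueue(45): [45]
enqueue(50): [45, 50]
enqueue(48): [45, 50, 48]
dequeue(): [50, 48]
dequeue(): [48]
enqueue(20): [48, 20]
dequeue(): [20]
dequeue(): []
enqueue(9): [9]
enqueue(84): [9, 84]

Answer: 9 84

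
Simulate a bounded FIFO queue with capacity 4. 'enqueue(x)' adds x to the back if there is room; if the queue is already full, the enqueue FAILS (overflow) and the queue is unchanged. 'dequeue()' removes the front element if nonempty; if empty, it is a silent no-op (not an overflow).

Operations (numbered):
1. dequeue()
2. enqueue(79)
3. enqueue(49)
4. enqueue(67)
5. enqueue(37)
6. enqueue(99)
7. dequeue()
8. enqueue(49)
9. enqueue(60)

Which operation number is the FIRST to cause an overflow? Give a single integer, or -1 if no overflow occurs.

1. dequeue(): empty, no-op, size=0
2. enqueue(79): size=1
3. enqueue(49): size=2
4. enqueue(67): size=3
5. enqueue(37): size=4
6. enqueue(99): size=4=cap → OVERFLOW (fail)
7. dequeue(): size=3
8. enqueue(49): size=4
9. enqueue(60): size=4=cap → OVERFLOW (fail)

Answer: 6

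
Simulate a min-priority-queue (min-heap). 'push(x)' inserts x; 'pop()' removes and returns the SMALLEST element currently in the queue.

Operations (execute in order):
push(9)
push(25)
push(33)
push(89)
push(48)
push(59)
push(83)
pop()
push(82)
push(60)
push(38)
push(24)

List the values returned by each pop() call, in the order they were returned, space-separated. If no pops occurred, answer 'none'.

push(9): heap contents = [9]
push(25): heap contents = [9, 25]
push(33): heap contents = [9, 25, 33]
push(89): heap contents = [9, 25, 33, 89]
push(48): heap contents = [9, 25, 33, 48, 89]
push(59): heap contents = [9, 25, 33, 48, 59, 89]
push(83): heap contents = [9, 25, 33, 48, 59, 83, 89]
pop() → 9: heap contents = [25, 33, 48, 59, 83, 89]
push(82): heap contents = [25, 33, 48, 59, 82, 83, 89]
push(60): heap contents = [25, 33, 48, 59, 60, 82, 83, 89]
push(38): heap contents = [25, 33, 38, 48, 59, 60, 82, 83, 89]
push(24): heap contents = [24, 25, 33, 38, 48, 59, 60, 82, 83, 89]

Answer: 9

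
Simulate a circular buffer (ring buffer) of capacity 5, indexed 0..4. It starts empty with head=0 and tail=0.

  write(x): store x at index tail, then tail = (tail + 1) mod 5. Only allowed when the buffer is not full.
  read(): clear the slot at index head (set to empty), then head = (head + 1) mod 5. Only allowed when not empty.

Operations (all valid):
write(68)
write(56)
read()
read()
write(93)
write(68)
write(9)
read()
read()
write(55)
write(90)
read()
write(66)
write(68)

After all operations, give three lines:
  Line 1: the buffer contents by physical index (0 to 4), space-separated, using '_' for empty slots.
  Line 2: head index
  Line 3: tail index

Answer: 55 90 66 68 _
0
4

Derivation:
write(68): buf=[68 _ _ _ _], head=0, tail=1, size=1
write(56): buf=[68 56 _ _ _], head=0, tail=2, size=2
read(): buf=[_ 56 _ _ _], head=1, tail=2, size=1
read(): buf=[_ _ _ _ _], head=2, tail=2, size=0
write(93): buf=[_ _ 93 _ _], head=2, tail=3, size=1
write(68): buf=[_ _ 93 68 _], head=2, tail=4, size=2
write(9): buf=[_ _ 93 68 9], head=2, tail=0, size=3
read(): buf=[_ _ _ 68 9], head=3, tail=0, size=2
read(): buf=[_ _ _ _ 9], head=4, tail=0, size=1
write(55): buf=[55 _ _ _ 9], head=4, tail=1, size=2
write(90): buf=[55 90 _ _ 9], head=4, tail=2, size=3
read(): buf=[55 90 _ _ _], head=0, tail=2, size=2
write(66): buf=[55 90 66 _ _], head=0, tail=3, size=3
write(68): buf=[55 90 66 68 _], head=0, tail=4, size=4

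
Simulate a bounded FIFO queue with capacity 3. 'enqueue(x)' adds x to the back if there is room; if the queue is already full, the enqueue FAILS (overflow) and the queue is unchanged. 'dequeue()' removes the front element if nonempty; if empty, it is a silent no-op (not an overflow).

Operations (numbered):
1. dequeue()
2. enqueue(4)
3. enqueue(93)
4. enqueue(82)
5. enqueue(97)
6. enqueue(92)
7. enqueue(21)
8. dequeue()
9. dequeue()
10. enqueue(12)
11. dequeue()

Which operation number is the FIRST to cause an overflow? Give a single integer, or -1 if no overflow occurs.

1. dequeue(): empty, no-op, size=0
2. enqueue(4): size=1
3. enqueue(93): size=2
4. enqueue(82): size=3
5. enqueue(97): size=3=cap → OVERFLOW (fail)
6. enqueue(92): size=3=cap → OVERFLOW (fail)
7. enqueue(21): size=3=cap → OVERFLOW (fail)
8. dequeue(): size=2
9. dequeue(): size=1
10. enqueue(12): size=2
11. dequeue(): size=1

Answer: 5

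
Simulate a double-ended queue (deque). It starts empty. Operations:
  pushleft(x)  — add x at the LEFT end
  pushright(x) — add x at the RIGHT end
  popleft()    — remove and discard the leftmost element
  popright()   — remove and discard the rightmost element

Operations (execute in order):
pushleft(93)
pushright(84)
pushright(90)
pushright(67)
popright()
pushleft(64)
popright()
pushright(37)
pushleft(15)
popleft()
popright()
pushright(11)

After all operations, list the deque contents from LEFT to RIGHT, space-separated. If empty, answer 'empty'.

Answer: 64 93 84 11

Derivation:
pushleft(93): [93]
pushright(84): [93, 84]
pushright(90): [93, 84, 90]
pushright(67): [93, 84, 90, 67]
popright(): [93, 84, 90]
pushleft(64): [64, 93, 84, 90]
popright(): [64, 93, 84]
pushright(37): [64, 93, 84, 37]
pushleft(15): [15, 64, 93, 84, 37]
popleft(): [64, 93, 84, 37]
popright(): [64, 93, 84]
pushright(11): [64, 93, 84, 11]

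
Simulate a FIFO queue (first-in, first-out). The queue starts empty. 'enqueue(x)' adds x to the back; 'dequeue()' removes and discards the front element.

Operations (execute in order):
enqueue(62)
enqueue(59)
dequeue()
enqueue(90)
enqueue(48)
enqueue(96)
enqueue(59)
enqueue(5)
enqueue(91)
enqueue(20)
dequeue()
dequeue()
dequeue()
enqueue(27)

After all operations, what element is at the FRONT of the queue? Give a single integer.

Answer: 96

Derivation:
enqueue(62): queue = [62]
enqueue(59): queue = [62, 59]
dequeue(): queue = [59]
enqueue(90): queue = [59, 90]
enqueue(48): queue = [59, 90, 48]
enqueue(96): queue = [59, 90, 48, 96]
enqueue(59): queue = [59, 90, 48, 96, 59]
enqueue(5): queue = [59, 90, 48, 96, 59, 5]
enqueue(91): queue = [59, 90, 48, 96, 59, 5, 91]
enqueue(20): queue = [59, 90, 48, 96, 59, 5, 91, 20]
dequeue(): queue = [90, 48, 96, 59, 5, 91, 20]
dequeue(): queue = [48, 96, 59, 5, 91, 20]
dequeue(): queue = [96, 59, 5, 91, 20]
enqueue(27): queue = [96, 59, 5, 91, 20, 27]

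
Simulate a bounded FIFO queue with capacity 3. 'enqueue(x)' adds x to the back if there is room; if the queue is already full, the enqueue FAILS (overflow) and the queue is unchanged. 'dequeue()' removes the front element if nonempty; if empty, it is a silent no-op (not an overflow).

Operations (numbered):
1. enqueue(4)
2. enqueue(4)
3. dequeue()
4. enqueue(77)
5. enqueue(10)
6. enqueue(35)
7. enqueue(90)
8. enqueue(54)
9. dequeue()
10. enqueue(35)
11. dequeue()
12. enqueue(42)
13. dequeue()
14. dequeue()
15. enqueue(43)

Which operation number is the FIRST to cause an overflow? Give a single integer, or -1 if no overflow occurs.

1. enqueue(4): size=1
2. enqueue(4): size=2
3. dequeue(): size=1
4. enqueue(77): size=2
5. enqueue(10): size=3
6. enqueue(35): size=3=cap → OVERFLOW (fail)
7. enqueue(90): size=3=cap → OVERFLOW (fail)
8. enqueue(54): size=3=cap → OVERFLOW (fail)
9. dequeue(): size=2
10. enqueue(35): size=3
11. dequeue(): size=2
12. enqueue(42): size=3
13. dequeue(): size=2
14. dequeue(): size=1
15. enqueue(43): size=2

Answer: 6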